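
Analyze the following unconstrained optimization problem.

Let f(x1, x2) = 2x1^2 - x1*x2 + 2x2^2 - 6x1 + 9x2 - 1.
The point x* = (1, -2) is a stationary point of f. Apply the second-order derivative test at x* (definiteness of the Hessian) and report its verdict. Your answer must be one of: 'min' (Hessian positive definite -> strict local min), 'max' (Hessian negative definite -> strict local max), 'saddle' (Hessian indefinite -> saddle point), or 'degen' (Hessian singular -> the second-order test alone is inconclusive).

Compute the Hessian H = grad^2 f:
  H = [[4, -1], [-1, 4]]
Verify stationarity: grad f(x*) = H x* + g = (0, 0).
Eigenvalues of H: 3, 5.
Both eigenvalues > 0, so H is positive definite -> x* is a strict local min.

min


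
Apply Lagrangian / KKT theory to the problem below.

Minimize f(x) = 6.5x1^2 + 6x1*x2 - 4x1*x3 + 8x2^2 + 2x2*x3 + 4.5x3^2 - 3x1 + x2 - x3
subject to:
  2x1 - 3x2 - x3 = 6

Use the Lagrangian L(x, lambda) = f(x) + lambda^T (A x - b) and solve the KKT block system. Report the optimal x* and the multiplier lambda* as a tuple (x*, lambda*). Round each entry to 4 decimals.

Form the Lagrangian:
  L(x, lambda) = (1/2) x^T Q x + c^T x + lambda^T (A x - b)
Stationarity (grad_x L = 0): Q x + c + A^T lambda = 0.
Primal feasibility: A x = b.

This gives the KKT block system:
  [ Q   A^T ] [ x     ]   [-c ]
  [ A    0  ] [ lambda ] = [ b ]

Solving the linear system:
  x*      = (1.4806, -1.2544, 0.7243)
  lambda* = (-2.9124)
  f(x*)   = 5.527

x* = (1.4806, -1.2544, 0.7243), lambda* = (-2.9124)


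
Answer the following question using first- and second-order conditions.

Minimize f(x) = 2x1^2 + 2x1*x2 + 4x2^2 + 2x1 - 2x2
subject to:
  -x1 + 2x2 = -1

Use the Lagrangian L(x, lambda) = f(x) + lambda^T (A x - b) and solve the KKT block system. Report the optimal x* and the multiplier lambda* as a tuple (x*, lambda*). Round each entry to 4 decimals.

Form the Lagrangian:
  L(x, lambda) = (1/2) x^T Q x + c^T x + lambda^T (A x - b)
Stationarity (grad_x L = 0): Q x + c + A^T lambda = 0.
Primal feasibility: A x = b.

This gives the KKT block system:
  [ Q   A^T ] [ x     ]   [-c ]
  [ A    0  ] [ lambda ] = [ b ]

Solving the linear system:
  x*      = (0.25, -0.375)
  lambda* = (2.25)
  f(x*)   = 1.75

x* = (0.25, -0.375), lambda* = (2.25)


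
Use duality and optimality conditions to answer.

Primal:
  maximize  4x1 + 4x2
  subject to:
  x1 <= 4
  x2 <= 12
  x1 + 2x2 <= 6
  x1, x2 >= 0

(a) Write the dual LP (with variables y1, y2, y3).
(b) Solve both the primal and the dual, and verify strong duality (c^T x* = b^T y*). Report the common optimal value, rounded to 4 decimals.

The standard primal-dual pair for 'max c^T x s.t. A x <= b, x >= 0' is:
  Dual:  min b^T y  s.t.  A^T y >= c,  y >= 0.

So the dual LP is:
  minimize  4y1 + 12y2 + 6y3
  subject to:
    y1 + y3 >= 4
    y2 + 2y3 >= 4
    y1, y2, y3 >= 0

Solving the primal: x* = (4, 1).
  primal value c^T x* = 20.
Solving the dual: y* = (2, 0, 2).
  dual value b^T y* = 20.
Strong duality: c^T x* = b^T y*. Confirmed.

20


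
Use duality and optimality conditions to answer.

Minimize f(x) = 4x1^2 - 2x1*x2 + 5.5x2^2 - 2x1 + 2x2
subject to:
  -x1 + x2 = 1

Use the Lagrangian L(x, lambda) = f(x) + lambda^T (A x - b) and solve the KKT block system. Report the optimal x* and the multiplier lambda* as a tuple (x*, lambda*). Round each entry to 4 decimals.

Form the Lagrangian:
  L(x, lambda) = (1/2) x^T Q x + c^T x + lambda^T (A x - b)
Stationarity (grad_x L = 0): Q x + c + A^T lambda = 0.
Primal feasibility: A x = b.

This gives the KKT block system:
  [ Q   A^T ] [ x     ]   [-c ]
  [ A    0  ] [ lambda ] = [ b ]

Solving the linear system:
  x*      = (-0.6, 0.4)
  lambda* = (-7.6)
  f(x*)   = 4.8

x* = (-0.6, 0.4), lambda* = (-7.6)


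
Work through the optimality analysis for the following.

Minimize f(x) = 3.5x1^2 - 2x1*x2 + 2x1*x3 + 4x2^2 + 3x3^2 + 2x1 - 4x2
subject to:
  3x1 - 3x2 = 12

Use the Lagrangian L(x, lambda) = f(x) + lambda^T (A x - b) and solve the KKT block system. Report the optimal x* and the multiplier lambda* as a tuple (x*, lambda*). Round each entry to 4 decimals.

Form the Lagrangian:
  L(x, lambda) = (1/2) x^T Q x + c^T x + lambda^T (A x - b)
Stationarity (grad_x L = 0): Q x + c + A^T lambda = 0.
Primal feasibility: A x = b.

This gives the KKT block system:
  [ Q   A^T ] [ x     ]   [-c ]
  [ A    0  ] [ lambda ] = [ b ]

Solving the linear system:
  x*      = (2.5161, -1.4839, -0.8387)
  lambda* = (-6.9677)
  f(x*)   = 47.2903

x* = (2.5161, -1.4839, -0.8387), lambda* = (-6.9677)


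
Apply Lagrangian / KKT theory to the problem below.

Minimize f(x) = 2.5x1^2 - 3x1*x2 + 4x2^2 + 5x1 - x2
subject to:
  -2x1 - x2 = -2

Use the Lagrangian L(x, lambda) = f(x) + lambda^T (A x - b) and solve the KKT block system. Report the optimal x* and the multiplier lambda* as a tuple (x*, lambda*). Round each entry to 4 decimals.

Form the Lagrangian:
  L(x, lambda) = (1/2) x^T Q x + c^T x + lambda^T (A x - b)
Stationarity (grad_x L = 0): Q x + c + A^T lambda = 0.
Primal feasibility: A x = b.

This gives the KKT block system:
  [ Q   A^T ] [ x     ]   [-c ]
  [ A    0  ] [ lambda ] = [ b ]

Solving the linear system:
  x*      = (0.6327, 0.7347)
  lambda* = (2.9796)
  f(x*)   = 4.1939

x* = (0.6327, 0.7347), lambda* = (2.9796)


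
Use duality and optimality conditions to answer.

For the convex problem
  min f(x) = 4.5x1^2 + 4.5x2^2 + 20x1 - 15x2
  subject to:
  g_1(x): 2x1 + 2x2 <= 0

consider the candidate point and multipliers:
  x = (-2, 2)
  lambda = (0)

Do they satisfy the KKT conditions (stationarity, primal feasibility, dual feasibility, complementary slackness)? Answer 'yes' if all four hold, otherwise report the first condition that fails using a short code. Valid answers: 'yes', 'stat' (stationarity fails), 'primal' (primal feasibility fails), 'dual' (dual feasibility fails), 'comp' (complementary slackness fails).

Gradient of f: grad f(x) = Q x + c = (2, 3)
Constraint values g_i(x) = a_i^T x - b_i:
  g_1((-2, 2)) = 0
Stationarity residual: grad f(x) + sum_i lambda_i a_i = (2, 3)
  -> stationarity FAILS
Primal feasibility (all g_i <= 0): OK
Dual feasibility (all lambda_i >= 0): OK
Complementary slackness (lambda_i * g_i(x) = 0 for all i): OK

Verdict: the first failing condition is stationarity -> stat.

stat


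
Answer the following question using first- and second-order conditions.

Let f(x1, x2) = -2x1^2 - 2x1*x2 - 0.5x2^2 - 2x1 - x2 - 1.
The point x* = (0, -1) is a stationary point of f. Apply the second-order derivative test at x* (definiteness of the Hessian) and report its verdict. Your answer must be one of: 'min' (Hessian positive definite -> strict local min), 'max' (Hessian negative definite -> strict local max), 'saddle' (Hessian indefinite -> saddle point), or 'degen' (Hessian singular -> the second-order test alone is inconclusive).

Compute the Hessian H = grad^2 f:
  H = [[-4, -2], [-2, -1]]
Verify stationarity: grad f(x*) = H x* + g = (0, 0).
Eigenvalues of H: -5, 0.
H has a zero eigenvalue (singular; negative semidefinite but not definite), so H is neither positive definite, negative definite, nor indefinite. The second-order test alone is inconclusive -> degen.
(Indeed, f is constant along the null direction of H through x*, so x* is not a strict local extremum.)

degen


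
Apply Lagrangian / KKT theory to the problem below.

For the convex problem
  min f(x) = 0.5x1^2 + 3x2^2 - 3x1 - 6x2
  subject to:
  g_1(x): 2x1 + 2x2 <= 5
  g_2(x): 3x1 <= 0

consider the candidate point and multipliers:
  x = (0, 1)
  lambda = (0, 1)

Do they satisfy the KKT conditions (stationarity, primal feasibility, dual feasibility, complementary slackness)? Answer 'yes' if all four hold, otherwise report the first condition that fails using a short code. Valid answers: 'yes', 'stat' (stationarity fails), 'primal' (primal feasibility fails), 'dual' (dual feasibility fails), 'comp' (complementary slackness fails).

Gradient of f: grad f(x) = Q x + c = (-3, 0)
Constraint values g_i(x) = a_i^T x - b_i:
  g_1((0, 1)) = -3
  g_2((0, 1)) = 0
Stationarity residual: grad f(x) + sum_i lambda_i a_i = (0, 0)
  -> stationarity OK
Primal feasibility (all g_i <= 0): OK
Dual feasibility (all lambda_i >= 0): OK
Complementary slackness (lambda_i * g_i(x) = 0 for all i): OK

Verdict: yes, KKT holds.

yes


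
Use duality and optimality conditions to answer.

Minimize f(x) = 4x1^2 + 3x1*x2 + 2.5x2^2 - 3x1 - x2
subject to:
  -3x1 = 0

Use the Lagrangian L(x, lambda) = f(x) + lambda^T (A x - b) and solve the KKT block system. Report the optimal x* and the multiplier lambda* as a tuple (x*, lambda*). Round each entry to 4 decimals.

Form the Lagrangian:
  L(x, lambda) = (1/2) x^T Q x + c^T x + lambda^T (A x - b)
Stationarity (grad_x L = 0): Q x + c + A^T lambda = 0.
Primal feasibility: A x = b.

This gives the KKT block system:
  [ Q   A^T ] [ x     ]   [-c ]
  [ A    0  ] [ lambda ] = [ b ]

Solving the linear system:
  x*      = (0, 0.2)
  lambda* = (-0.8)
  f(x*)   = -0.1

x* = (0, 0.2), lambda* = (-0.8)


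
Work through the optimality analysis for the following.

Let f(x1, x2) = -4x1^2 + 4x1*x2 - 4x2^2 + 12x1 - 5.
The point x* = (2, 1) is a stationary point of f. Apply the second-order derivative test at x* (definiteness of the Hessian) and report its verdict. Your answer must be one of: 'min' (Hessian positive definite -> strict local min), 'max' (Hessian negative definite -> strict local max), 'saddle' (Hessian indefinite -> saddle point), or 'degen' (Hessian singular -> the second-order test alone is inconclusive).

Compute the Hessian H = grad^2 f:
  H = [[-8, 4], [4, -8]]
Verify stationarity: grad f(x*) = H x* + g = (0, 0).
Eigenvalues of H: -12, -4.
Both eigenvalues < 0, so H is negative definite -> x* is a strict local max.

max


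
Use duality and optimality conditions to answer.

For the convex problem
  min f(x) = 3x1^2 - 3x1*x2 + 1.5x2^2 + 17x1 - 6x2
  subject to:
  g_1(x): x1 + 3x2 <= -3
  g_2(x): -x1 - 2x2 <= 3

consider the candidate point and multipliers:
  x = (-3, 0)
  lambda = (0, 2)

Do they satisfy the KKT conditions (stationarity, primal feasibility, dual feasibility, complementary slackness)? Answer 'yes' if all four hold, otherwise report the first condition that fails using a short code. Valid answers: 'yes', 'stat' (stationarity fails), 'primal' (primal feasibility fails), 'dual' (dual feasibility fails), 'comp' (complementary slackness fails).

Gradient of f: grad f(x) = Q x + c = (-1, 3)
Constraint values g_i(x) = a_i^T x - b_i:
  g_1((-3, 0)) = 0
  g_2((-3, 0)) = 0
Stationarity residual: grad f(x) + sum_i lambda_i a_i = (-3, -1)
  -> stationarity FAILS
Primal feasibility (all g_i <= 0): OK
Dual feasibility (all lambda_i >= 0): OK
Complementary slackness (lambda_i * g_i(x) = 0 for all i): OK

Verdict: the first failing condition is stationarity -> stat.

stat


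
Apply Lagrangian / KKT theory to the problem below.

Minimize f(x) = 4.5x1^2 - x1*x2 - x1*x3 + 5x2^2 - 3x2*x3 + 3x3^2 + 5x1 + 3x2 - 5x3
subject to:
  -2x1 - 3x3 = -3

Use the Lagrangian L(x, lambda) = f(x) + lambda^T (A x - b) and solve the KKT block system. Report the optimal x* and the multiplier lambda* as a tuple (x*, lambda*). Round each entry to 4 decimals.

Form the Lagrangian:
  L(x, lambda) = (1/2) x^T Q x + c^T x + lambda^T (A x - b)
Stationarity (grad_x L = 0): Q x + c + A^T lambda = 0.
Primal feasibility: A x = b.

This gives the KKT block system:
  [ Q   A^T ] [ x     ]   [-c ]
  [ A    0  ] [ lambda ] = [ b ]

Solving the linear system:
  x*      = (-0.2584, 0.0258, 1.1723)
  lambda* = (0.7382)
  f(x*)   = -2.4307

x* = (-0.2584, 0.0258, 1.1723), lambda* = (0.7382)


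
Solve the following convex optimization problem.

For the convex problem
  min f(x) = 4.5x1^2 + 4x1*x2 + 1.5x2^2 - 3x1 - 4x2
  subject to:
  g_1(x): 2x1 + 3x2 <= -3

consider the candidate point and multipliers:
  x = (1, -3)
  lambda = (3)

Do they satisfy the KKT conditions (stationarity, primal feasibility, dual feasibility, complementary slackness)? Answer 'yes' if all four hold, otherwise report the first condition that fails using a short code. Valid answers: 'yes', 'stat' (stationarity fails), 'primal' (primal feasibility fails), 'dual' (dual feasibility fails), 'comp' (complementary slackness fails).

Gradient of f: grad f(x) = Q x + c = (-6, -9)
Constraint values g_i(x) = a_i^T x - b_i:
  g_1((1, -3)) = -4
Stationarity residual: grad f(x) + sum_i lambda_i a_i = (0, 0)
  -> stationarity OK
Primal feasibility (all g_i <= 0): OK
Dual feasibility (all lambda_i >= 0): OK
Complementary slackness (lambda_i * g_i(x) = 0 for all i): FAILS

Verdict: the first failing condition is complementary_slackness -> comp.

comp


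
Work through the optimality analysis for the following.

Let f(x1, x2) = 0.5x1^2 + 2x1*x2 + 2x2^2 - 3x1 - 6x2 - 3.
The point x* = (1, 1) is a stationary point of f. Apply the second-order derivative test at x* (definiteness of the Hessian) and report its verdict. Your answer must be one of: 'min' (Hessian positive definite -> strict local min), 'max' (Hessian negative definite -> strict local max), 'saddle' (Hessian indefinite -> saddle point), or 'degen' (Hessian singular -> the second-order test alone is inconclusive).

Compute the Hessian H = grad^2 f:
  H = [[1, 2], [2, 4]]
Verify stationarity: grad f(x*) = H x* + g = (0, 0).
Eigenvalues of H: 0, 5.
H has a zero eigenvalue (singular; positive semidefinite but not definite), so H is neither positive definite, negative definite, nor indefinite. The second-order test alone is inconclusive -> degen.
(Indeed, f is constant along the null direction of H through x*, so x* is not a strict local extremum.)

degen


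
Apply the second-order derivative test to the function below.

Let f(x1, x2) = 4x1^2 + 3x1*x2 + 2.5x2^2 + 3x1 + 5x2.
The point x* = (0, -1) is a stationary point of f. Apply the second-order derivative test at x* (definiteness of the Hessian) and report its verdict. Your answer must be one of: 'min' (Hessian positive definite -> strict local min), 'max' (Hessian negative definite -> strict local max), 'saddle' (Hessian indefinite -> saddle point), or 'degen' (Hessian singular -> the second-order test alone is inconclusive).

Compute the Hessian H = grad^2 f:
  H = [[8, 3], [3, 5]]
Verify stationarity: grad f(x*) = H x* + g = (0, 0).
Eigenvalues of H: 3.1459, 9.8541.
Both eigenvalues > 0, so H is positive definite -> x* is a strict local min.

min


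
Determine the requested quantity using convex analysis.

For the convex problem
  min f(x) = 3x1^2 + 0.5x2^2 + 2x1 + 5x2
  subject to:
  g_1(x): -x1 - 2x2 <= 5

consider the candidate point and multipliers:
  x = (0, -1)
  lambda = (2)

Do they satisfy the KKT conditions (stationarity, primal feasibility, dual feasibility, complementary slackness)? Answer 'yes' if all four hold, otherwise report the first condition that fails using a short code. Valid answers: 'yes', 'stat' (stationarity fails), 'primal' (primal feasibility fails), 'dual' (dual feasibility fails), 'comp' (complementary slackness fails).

Gradient of f: grad f(x) = Q x + c = (2, 4)
Constraint values g_i(x) = a_i^T x - b_i:
  g_1((0, -1)) = -3
Stationarity residual: grad f(x) + sum_i lambda_i a_i = (0, 0)
  -> stationarity OK
Primal feasibility (all g_i <= 0): OK
Dual feasibility (all lambda_i >= 0): OK
Complementary slackness (lambda_i * g_i(x) = 0 for all i): FAILS

Verdict: the first failing condition is complementary_slackness -> comp.

comp


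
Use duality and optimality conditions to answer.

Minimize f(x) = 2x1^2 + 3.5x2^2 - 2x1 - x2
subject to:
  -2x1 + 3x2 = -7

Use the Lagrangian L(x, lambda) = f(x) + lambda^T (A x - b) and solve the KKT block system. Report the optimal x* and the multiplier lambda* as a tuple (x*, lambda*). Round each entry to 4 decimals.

Form the Lagrangian:
  L(x, lambda) = (1/2) x^T Q x + c^T x + lambda^T (A x - b)
Stationarity (grad_x L = 0): Q x + c + A^T lambda = 0.
Primal feasibility: A x = b.

This gives the KKT block system:
  [ Q   A^T ] [ x     ]   [-c ]
  [ A    0  ] [ lambda ] = [ b ]

Solving the linear system:
  x*      = (1.9063, -1.0625)
  lambda* = (2.8125)
  f(x*)   = 8.4688

x* = (1.9063, -1.0625), lambda* = (2.8125)


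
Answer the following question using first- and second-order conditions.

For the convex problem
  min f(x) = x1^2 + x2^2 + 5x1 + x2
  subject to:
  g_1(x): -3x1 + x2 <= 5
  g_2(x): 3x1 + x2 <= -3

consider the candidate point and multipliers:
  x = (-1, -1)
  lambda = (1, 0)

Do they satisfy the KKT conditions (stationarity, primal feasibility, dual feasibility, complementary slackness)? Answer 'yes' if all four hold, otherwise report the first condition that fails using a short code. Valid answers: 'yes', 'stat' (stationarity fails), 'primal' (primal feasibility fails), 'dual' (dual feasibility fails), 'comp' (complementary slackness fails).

Gradient of f: grad f(x) = Q x + c = (3, -1)
Constraint values g_i(x) = a_i^T x - b_i:
  g_1((-1, -1)) = -3
  g_2((-1, -1)) = -1
Stationarity residual: grad f(x) + sum_i lambda_i a_i = (0, 0)
  -> stationarity OK
Primal feasibility (all g_i <= 0): OK
Dual feasibility (all lambda_i >= 0): OK
Complementary slackness (lambda_i * g_i(x) = 0 for all i): FAILS

Verdict: the first failing condition is complementary_slackness -> comp.

comp


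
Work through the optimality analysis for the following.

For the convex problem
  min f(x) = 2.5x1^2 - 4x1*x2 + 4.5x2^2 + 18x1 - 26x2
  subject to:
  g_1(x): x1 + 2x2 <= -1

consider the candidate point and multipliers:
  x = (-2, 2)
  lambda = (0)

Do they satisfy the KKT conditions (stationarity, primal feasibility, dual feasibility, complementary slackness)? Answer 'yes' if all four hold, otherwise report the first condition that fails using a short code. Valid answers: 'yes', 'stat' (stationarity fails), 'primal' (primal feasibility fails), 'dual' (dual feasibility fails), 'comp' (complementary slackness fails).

Gradient of f: grad f(x) = Q x + c = (0, 0)
Constraint values g_i(x) = a_i^T x - b_i:
  g_1((-2, 2)) = 3
Stationarity residual: grad f(x) + sum_i lambda_i a_i = (0, 0)
  -> stationarity OK
Primal feasibility (all g_i <= 0): FAILS
Dual feasibility (all lambda_i >= 0): OK
Complementary slackness (lambda_i * g_i(x) = 0 for all i): OK

Verdict: the first failing condition is primal_feasibility -> primal.

primal


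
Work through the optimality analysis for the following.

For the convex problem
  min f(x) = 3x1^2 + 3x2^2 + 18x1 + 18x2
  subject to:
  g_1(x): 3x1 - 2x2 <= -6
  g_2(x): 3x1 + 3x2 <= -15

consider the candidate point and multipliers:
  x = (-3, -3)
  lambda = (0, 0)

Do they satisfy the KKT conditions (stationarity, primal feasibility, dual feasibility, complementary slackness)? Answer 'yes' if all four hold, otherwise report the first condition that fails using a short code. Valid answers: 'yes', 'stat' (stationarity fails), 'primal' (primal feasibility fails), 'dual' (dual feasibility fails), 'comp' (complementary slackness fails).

Gradient of f: grad f(x) = Q x + c = (0, 0)
Constraint values g_i(x) = a_i^T x - b_i:
  g_1((-3, -3)) = 3
  g_2((-3, -3)) = -3
Stationarity residual: grad f(x) + sum_i lambda_i a_i = (0, 0)
  -> stationarity OK
Primal feasibility (all g_i <= 0): FAILS
Dual feasibility (all lambda_i >= 0): OK
Complementary slackness (lambda_i * g_i(x) = 0 for all i): OK

Verdict: the first failing condition is primal_feasibility -> primal.

primal


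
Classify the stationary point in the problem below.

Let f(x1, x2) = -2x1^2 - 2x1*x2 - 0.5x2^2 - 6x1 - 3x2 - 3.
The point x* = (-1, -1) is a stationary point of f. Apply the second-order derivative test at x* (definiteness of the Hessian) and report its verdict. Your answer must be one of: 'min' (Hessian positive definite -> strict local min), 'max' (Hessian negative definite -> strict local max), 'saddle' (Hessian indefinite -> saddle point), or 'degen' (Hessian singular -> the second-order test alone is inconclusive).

Compute the Hessian H = grad^2 f:
  H = [[-4, -2], [-2, -1]]
Verify stationarity: grad f(x*) = H x* + g = (0, 0).
Eigenvalues of H: -5, 0.
H has a zero eigenvalue (singular; negative semidefinite but not definite), so H is neither positive definite, negative definite, nor indefinite. The second-order test alone is inconclusive -> degen.
(Indeed, f is constant along the null direction of H through x*, so x* is not a strict local extremum.)

degen


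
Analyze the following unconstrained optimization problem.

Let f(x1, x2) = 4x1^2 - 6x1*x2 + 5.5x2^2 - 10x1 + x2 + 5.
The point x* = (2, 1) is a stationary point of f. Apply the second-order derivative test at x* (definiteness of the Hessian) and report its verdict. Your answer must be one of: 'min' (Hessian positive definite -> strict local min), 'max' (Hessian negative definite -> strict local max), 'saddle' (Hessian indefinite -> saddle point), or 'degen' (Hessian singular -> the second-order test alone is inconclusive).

Compute the Hessian H = grad^2 f:
  H = [[8, -6], [-6, 11]]
Verify stationarity: grad f(x*) = H x* + g = (0, 0).
Eigenvalues of H: 3.3153, 15.6847.
Both eigenvalues > 0, so H is positive definite -> x* is a strict local min.

min


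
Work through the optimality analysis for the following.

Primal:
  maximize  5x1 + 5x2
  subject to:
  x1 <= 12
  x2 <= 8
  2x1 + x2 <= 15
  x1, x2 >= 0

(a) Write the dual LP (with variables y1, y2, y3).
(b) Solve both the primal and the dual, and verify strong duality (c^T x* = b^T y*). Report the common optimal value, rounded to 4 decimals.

The standard primal-dual pair for 'max c^T x s.t. A x <= b, x >= 0' is:
  Dual:  min b^T y  s.t.  A^T y >= c,  y >= 0.

So the dual LP is:
  minimize  12y1 + 8y2 + 15y3
  subject to:
    y1 + 2y3 >= 5
    y2 + y3 >= 5
    y1, y2, y3 >= 0

Solving the primal: x* = (3.5, 8).
  primal value c^T x* = 57.5.
Solving the dual: y* = (0, 2.5, 2.5).
  dual value b^T y* = 57.5.
Strong duality: c^T x* = b^T y*. Confirmed.

57.5


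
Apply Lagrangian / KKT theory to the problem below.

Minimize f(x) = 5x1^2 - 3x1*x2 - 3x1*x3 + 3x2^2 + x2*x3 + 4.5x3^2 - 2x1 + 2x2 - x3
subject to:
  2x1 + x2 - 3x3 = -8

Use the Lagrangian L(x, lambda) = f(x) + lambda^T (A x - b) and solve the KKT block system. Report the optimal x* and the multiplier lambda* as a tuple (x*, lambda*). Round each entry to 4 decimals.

Form the Lagrangian:
  L(x, lambda) = (1/2) x^T Q x + c^T x + lambda^T (A x - b)
Stationarity (grad_x L = 0): Q x + c + A^T lambda = 0.
Primal feasibility: A x = b.

This gives the KKT block system:
  [ Q   A^T ] [ x     ]   [-c ]
  [ A    0  ] [ lambda ] = [ b ]

Solving the linear system:
  x*      = (-0.7656, -1.7418, 1.5757)
  lambda* = (4.5786)
  f(x*)   = 16.5504

x* = (-0.7656, -1.7418, 1.5757), lambda* = (4.5786)


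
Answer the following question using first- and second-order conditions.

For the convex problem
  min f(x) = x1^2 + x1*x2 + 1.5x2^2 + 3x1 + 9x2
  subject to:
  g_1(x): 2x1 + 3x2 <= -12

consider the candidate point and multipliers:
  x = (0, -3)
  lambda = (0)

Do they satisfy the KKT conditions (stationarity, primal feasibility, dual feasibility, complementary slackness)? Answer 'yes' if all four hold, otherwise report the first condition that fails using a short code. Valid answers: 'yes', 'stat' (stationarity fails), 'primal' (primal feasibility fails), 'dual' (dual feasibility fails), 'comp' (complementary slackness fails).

Gradient of f: grad f(x) = Q x + c = (0, 0)
Constraint values g_i(x) = a_i^T x - b_i:
  g_1((0, -3)) = 3
Stationarity residual: grad f(x) + sum_i lambda_i a_i = (0, 0)
  -> stationarity OK
Primal feasibility (all g_i <= 0): FAILS
Dual feasibility (all lambda_i >= 0): OK
Complementary slackness (lambda_i * g_i(x) = 0 for all i): OK

Verdict: the first failing condition is primal_feasibility -> primal.

primal


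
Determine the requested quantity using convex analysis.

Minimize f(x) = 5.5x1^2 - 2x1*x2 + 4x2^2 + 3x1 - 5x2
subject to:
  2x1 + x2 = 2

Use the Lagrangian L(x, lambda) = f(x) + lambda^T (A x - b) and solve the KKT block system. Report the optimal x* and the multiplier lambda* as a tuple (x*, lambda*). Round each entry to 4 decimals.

Form the Lagrangian:
  L(x, lambda) = (1/2) x^T Q x + c^T x + lambda^T (A x - b)
Stationarity (grad_x L = 0): Q x + c + A^T lambda = 0.
Primal feasibility: A x = b.

This gives the KKT block system:
  [ Q   A^T ] [ x     ]   [-c ]
  [ A    0  ] [ lambda ] = [ b ]

Solving the linear system:
  x*      = (0.451, 1.098)
  lambda* = (-2.8824)
  f(x*)   = 0.8137

x* = (0.451, 1.098), lambda* = (-2.8824)


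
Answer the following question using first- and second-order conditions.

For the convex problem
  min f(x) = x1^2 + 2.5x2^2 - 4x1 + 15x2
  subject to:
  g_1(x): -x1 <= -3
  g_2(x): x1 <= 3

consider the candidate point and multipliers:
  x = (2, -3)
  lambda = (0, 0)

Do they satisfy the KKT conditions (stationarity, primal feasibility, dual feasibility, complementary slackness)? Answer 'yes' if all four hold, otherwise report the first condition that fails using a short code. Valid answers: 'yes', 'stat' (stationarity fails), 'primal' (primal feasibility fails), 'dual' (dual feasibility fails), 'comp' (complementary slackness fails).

Gradient of f: grad f(x) = Q x + c = (0, 0)
Constraint values g_i(x) = a_i^T x - b_i:
  g_1((2, -3)) = 1
  g_2((2, -3)) = -1
Stationarity residual: grad f(x) + sum_i lambda_i a_i = (0, 0)
  -> stationarity OK
Primal feasibility (all g_i <= 0): FAILS
Dual feasibility (all lambda_i >= 0): OK
Complementary slackness (lambda_i * g_i(x) = 0 for all i): OK

Verdict: the first failing condition is primal_feasibility -> primal.

primal


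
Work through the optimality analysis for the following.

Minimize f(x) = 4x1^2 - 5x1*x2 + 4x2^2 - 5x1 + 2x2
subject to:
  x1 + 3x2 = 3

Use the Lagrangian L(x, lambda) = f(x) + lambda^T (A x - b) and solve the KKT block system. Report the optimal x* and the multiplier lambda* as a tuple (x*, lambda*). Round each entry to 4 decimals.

Form the Lagrangian:
  L(x, lambda) = (1/2) x^T Q x + c^T x + lambda^T (A x - b)
Stationarity (grad_x L = 0): Q x + c + A^T lambda = 0.
Primal feasibility: A x = b.

This gives the KKT block system:
  [ Q   A^T ] [ x     ]   [-c ]
  [ A    0  ] [ lambda ] = [ b ]

Solving the linear system:
  x*      = (1.0909, 0.6364)
  lambda* = (-0.5455)
  f(x*)   = -1.2727

x* = (1.0909, 0.6364), lambda* = (-0.5455)


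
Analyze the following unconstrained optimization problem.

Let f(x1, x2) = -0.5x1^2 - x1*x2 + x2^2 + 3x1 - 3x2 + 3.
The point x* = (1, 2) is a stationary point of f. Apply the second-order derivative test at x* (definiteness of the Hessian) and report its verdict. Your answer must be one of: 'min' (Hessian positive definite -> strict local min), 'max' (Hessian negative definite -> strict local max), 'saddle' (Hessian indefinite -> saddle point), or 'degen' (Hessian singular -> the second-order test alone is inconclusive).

Compute the Hessian H = grad^2 f:
  H = [[-1, -1], [-1, 2]]
Verify stationarity: grad f(x*) = H x* + g = (0, 0).
Eigenvalues of H: -1.3028, 2.3028.
Eigenvalues have mixed signs, so H is indefinite -> x* is a saddle point.

saddle


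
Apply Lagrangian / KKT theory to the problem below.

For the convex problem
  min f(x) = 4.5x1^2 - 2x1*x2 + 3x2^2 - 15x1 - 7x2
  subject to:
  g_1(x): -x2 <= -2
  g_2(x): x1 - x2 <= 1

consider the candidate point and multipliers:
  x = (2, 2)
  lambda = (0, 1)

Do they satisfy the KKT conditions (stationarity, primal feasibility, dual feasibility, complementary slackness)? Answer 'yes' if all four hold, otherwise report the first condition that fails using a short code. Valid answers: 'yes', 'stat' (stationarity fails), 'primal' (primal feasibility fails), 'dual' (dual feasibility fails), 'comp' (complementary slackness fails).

Gradient of f: grad f(x) = Q x + c = (-1, 1)
Constraint values g_i(x) = a_i^T x - b_i:
  g_1((2, 2)) = 0
  g_2((2, 2)) = -1
Stationarity residual: grad f(x) + sum_i lambda_i a_i = (0, 0)
  -> stationarity OK
Primal feasibility (all g_i <= 0): OK
Dual feasibility (all lambda_i >= 0): OK
Complementary slackness (lambda_i * g_i(x) = 0 for all i): FAILS

Verdict: the first failing condition is complementary_slackness -> comp.

comp


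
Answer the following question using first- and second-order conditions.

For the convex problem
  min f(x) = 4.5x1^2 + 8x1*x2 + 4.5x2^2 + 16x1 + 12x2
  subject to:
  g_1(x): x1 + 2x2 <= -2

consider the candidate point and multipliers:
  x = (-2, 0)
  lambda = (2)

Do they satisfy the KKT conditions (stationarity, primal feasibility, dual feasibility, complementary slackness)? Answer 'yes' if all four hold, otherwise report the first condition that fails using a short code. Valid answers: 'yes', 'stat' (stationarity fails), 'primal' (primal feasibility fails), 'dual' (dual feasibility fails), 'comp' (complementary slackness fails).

Gradient of f: grad f(x) = Q x + c = (-2, -4)
Constraint values g_i(x) = a_i^T x - b_i:
  g_1((-2, 0)) = 0
Stationarity residual: grad f(x) + sum_i lambda_i a_i = (0, 0)
  -> stationarity OK
Primal feasibility (all g_i <= 0): OK
Dual feasibility (all lambda_i >= 0): OK
Complementary slackness (lambda_i * g_i(x) = 0 for all i): OK

Verdict: yes, KKT holds.

yes


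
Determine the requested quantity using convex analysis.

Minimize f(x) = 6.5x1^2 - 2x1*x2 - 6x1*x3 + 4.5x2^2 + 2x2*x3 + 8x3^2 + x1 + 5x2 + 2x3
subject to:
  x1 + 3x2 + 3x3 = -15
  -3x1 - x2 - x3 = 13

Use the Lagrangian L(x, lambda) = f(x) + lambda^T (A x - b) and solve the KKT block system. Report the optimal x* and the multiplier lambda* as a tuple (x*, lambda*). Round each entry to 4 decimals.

Form the Lagrangian:
  L(x, lambda) = (1/2) x^T Q x + c^T x + lambda^T (A x - b)
Stationarity (grad_x L = 0): Q x + c + A^T lambda = 0.
Primal feasibility: A x = b.

This gives the KKT block system:
  [ Q   A^T ] [ x     ]   [-c ]
  [ A    0  ] [ lambda ] = [ b ]

Solving the linear system:
  x*      = (-3, -2.2381, -1.7619)
  lambda* = (1.881, -7.0238)
  f(x*)   = 50.9048

x* = (-3, -2.2381, -1.7619), lambda* = (1.881, -7.0238)


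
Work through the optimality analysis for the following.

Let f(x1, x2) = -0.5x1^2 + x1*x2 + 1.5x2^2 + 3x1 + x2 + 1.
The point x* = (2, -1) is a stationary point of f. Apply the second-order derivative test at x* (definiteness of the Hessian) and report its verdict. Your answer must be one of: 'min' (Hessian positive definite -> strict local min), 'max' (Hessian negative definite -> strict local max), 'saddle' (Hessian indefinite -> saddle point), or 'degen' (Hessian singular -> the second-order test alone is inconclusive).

Compute the Hessian H = grad^2 f:
  H = [[-1, 1], [1, 3]]
Verify stationarity: grad f(x*) = H x* + g = (0, 0).
Eigenvalues of H: -1.2361, 3.2361.
Eigenvalues have mixed signs, so H is indefinite -> x* is a saddle point.

saddle


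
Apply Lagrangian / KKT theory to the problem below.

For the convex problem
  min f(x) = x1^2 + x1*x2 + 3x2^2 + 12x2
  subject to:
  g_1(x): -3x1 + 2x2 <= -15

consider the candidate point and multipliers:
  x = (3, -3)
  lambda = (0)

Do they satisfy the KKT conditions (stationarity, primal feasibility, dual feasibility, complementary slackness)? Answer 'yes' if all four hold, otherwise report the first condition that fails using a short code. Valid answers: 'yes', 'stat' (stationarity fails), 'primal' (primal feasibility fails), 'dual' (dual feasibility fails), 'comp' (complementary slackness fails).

Gradient of f: grad f(x) = Q x + c = (3, -3)
Constraint values g_i(x) = a_i^T x - b_i:
  g_1((3, -3)) = 0
Stationarity residual: grad f(x) + sum_i lambda_i a_i = (3, -3)
  -> stationarity FAILS
Primal feasibility (all g_i <= 0): OK
Dual feasibility (all lambda_i >= 0): OK
Complementary slackness (lambda_i * g_i(x) = 0 for all i): OK

Verdict: the first failing condition is stationarity -> stat.

stat


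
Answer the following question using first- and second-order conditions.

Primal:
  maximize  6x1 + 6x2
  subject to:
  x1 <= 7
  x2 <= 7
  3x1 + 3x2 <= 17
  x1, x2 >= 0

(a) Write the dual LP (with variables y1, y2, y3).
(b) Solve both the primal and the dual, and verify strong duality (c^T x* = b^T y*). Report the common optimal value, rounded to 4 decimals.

The standard primal-dual pair for 'max c^T x s.t. A x <= b, x >= 0' is:
  Dual:  min b^T y  s.t.  A^T y >= c,  y >= 0.

So the dual LP is:
  minimize  7y1 + 7y2 + 17y3
  subject to:
    y1 + 3y3 >= 6
    y2 + 3y3 >= 6
    y1, y2, y3 >= 0

Solving the primal: x* = (5.6667, 0).
  primal value c^T x* = 34.
Solving the dual: y* = (0, 0, 2).
  dual value b^T y* = 34.
Strong duality: c^T x* = b^T y*. Confirmed.

34


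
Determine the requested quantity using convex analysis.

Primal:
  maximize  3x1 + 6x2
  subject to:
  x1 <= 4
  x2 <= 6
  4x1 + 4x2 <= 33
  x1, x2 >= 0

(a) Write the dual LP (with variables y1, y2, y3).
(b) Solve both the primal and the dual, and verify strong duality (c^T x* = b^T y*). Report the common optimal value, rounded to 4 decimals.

The standard primal-dual pair for 'max c^T x s.t. A x <= b, x >= 0' is:
  Dual:  min b^T y  s.t.  A^T y >= c,  y >= 0.

So the dual LP is:
  minimize  4y1 + 6y2 + 33y3
  subject to:
    y1 + 4y3 >= 3
    y2 + 4y3 >= 6
    y1, y2, y3 >= 0

Solving the primal: x* = (2.25, 6).
  primal value c^T x* = 42.75.
Solving the dual: y* = (0, 3, 0.75).
  dual value b^T y* = 42.75.
Strong duality: c^T x* = b^T y*. Confirmed.

42.75


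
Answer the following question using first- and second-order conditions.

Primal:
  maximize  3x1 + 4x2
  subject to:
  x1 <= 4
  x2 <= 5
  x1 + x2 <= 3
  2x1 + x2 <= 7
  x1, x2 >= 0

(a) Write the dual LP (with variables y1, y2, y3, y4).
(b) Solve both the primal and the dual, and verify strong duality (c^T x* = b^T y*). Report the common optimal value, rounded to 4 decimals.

The standard primal-dual pair for 'max c^T x s.t. A x <= b, x >= 0' is:
  Dual:  min b^T y  s.t.  A^T y >= c,  y >= 0.

So the dual LP is:
  minimize  4y1 + 5y2 + 3y3 + 7y4
  subject to:
    y1 + y3 + 2y4 >= 3
    y2 + y3 + y4 >= 4
    y1, y2, y3, y4 >= 0

Solving the primal: x* = (0, 3).
  primal value c^T x* = 12.
Solving the dual: y* = (0, 0, 4, 0).
  dual value b^T y* = 12.
Strong duality: c^T x* = b^T y*. Confirmed.

12


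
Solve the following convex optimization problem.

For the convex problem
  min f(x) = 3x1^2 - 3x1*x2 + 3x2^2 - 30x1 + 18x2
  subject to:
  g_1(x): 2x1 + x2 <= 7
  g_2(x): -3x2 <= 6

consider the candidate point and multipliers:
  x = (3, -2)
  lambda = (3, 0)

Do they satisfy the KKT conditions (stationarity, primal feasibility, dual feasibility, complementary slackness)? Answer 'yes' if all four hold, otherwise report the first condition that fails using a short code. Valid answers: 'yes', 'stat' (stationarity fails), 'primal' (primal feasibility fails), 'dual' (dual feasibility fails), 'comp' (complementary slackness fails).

Gradient of f: grad f(x) = Q x + c = (-6, -3)
Constraint values g_i(x) = a_i^T x - b_i:
  g_1((3, -2)) = -3
  g_2((3, -2)) = 0
Stationarity residual: grad f(x) + sum_i lambda_i a_i = (0, 0)
  -> stationarity OK
Primal feasibility (all g_i <= 0): OK
Dual feasibility (all lambda_i >= 0): OK
Complementary slackness (lambda_i * g_i(x) = 0 for all i): FAILS

Verdict: the first failing condition is complementary_slackness -> comp.

comp


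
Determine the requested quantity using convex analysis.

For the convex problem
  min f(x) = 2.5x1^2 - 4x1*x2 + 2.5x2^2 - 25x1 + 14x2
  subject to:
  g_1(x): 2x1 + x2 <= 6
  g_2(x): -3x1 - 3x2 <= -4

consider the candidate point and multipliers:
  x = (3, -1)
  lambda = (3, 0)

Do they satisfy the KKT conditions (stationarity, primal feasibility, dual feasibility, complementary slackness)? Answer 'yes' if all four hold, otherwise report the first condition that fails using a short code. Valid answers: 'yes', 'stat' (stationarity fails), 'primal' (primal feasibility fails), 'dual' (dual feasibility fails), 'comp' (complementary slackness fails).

Gradient of f: grad f(x) = Q x + c = (-6, -3)
Constraint values g_i(x) = a_i^T x - b_i:
  g_1((3, -1)) = -1
  g_2((3, -1)) = -2
Stationarity residual: grad f(x) + sum_i lambda_i a_i = (0, 0)
  -> stationarity OK
Primal feasibility (all g_i <= 0): OK
Dual feasibility (all lambda_i >= 0): OK
Complementary slackness (lambda_i * g_i(x) = 0 for all i): FAILS

Verdict: the first failing condition is complementary_slackness -> comp.

comp


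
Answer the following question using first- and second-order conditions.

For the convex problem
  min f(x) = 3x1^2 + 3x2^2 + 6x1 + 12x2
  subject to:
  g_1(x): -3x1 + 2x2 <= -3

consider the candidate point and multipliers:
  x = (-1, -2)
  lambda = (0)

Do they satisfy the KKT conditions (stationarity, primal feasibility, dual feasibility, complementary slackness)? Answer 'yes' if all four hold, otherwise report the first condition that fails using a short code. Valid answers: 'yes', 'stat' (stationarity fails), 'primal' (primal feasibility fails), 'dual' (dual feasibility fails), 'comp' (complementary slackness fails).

Gradient of f: grad f(x) = Q x + c = (0, 0)
Constraint values g_i(x) = a_i^T x - b_i:
  g_1((-1, -2)) = 2
Stationarity residual: grad f(x) + sum_i lambda_i a_i = (0, 0)
  -> stationarity OK
Primal feasibility (all g_i <= 0): FAILS
Dual feasibility (all lambda_i >= 0): OK
Complementary slackness (lambda_i * g_i(x) = 0 for all i): OK

Verdict: the first failing condition is primal_feasibility -> primal.

primal


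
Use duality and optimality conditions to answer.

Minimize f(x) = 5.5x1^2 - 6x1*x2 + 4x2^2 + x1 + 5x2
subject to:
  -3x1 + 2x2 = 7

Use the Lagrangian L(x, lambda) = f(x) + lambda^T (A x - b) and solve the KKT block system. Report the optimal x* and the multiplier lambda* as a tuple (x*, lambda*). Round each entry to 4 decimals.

Form the Lagrangian:
  L(x, lambda) = (1/2) x^T Q x + c^T x + lambda^T (A x - b)
Stationarity (grad_x L = 0): Q x + c + A^T lambda = 0.
Primal feasibility: A x = b.

This gives the KKT block system:
  [ Q   A^T ] [ x     ]   [-c ]
  [ A    0  ] [ lambda ] = [ b ]

Solving the linear system:
  x*      = (-2.6818, -0.5227)
  lambda* = (-8.4545)
  f(x*)   = 26.9432

x* = (-2.6818, -0.5227), lambda* = (-8.4545)


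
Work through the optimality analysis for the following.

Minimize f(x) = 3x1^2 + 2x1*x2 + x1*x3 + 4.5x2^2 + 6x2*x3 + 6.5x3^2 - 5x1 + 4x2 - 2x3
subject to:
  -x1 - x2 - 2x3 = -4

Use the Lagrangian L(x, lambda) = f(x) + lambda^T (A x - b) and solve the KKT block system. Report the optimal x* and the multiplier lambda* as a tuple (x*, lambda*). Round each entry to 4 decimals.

Form the Lagrangian:
  L(x, lambda) = (1/2) x^T Q x + c^T x + lambda^T (A x - b)
Stationarity (grad_x L = 0): Q x + c + A^T lambda = 0.
Primal feasibility: A x = b.

This gives the KKT block system:
  [ Q   A^T ] [ x     ]   [-c ]
  [ A    0  ] [ lambda ] = [ b ]

Solving the linear system:
  x*      = (2.0773, -1.2216, 1.5722)
  lambda* = (6.5928)
  f(x*)   = 3.9768

x* = (2.0773, -1.2216, 1.5722), lambda* = (6.5928)


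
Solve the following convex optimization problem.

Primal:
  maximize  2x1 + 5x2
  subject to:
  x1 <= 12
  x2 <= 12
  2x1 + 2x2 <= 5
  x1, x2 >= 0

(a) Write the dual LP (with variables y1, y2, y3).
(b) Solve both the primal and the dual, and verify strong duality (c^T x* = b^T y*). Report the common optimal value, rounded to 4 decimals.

The standard primal-dual pair for 'max c^T x s.t. A x <= b, x >= 0' is:
  Dual:  min b^T y  s.t.  A^T y >= c,  y >= 0.

So the dual LP is:
  minimize  12y1 + 12y2 + 5y3
  subject to:
    y1 + 2y3 >= 2
    y2 + 2y3 >= 5
    y1, y2, y3 >= 0

Solving the primal: x* = (0, 2.5).
  primal value c^T x* = 12.5.
Solving the dual: y* = (0, 0, 2.5).
  dual value b^T y* = 12.5.
Strong duality: c^T x* = b^T y*. Confirmed.

12.5


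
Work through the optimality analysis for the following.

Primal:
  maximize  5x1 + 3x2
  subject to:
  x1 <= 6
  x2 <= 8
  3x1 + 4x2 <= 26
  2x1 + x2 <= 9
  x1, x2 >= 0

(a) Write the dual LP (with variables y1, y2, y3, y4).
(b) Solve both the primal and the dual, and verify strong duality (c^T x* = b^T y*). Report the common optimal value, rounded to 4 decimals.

The standard primal-dual pair for 'max c^T x s.t. A x <= b, x >= 0' is:
  Dual:  min b^T y  s.t.  A^T y >= c,  y >= 0.

So the dual LP is:
  minimize  6y1 + 8y2 + 26y3 + 9y4
  subject to:
    y1 + 3y3 + 2y4 >= 5
    y2 + 4y3 + y4 >= 3
    y1, y2, y3, y4 >= 0

Solving the primal: x* = (2, 5).
  primal value c^T x* = 25.
Solving the dual: y* = (0, 0, 0.2, 2.2).
  dual value b^T y* = 25.
Strong duality: c^T x* = b^T y*. Confirmed.

25
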